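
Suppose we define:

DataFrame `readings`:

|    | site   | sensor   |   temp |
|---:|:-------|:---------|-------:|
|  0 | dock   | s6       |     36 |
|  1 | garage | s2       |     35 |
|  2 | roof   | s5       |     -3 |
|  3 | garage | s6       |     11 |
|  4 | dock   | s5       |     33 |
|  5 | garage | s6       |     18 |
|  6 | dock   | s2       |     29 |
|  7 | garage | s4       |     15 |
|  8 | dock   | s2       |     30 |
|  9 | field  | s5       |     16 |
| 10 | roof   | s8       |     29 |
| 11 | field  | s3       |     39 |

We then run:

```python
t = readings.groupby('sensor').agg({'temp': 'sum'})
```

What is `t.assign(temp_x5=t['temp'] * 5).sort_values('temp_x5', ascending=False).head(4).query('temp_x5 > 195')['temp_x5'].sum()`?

1025

group by sensor, sum of temp:
        temp
sensor      
s2        94
s3        39
s4        15
s5        46
s6        65
s8        29
add column temp_x5 = t['temp'] * 5:
        temp  temp_x5
sensor               
s2        94      470
s3        39      195
s4        15       75
s5        46      230
s6        65      325
s8        29      145
sort by temp_x5 descending:
        temp  temp_x5
sensor               
s2        94      470
s6        65      325
s5        46      230
s3        39      195
s8        29      145
s4        15       75
take first 4 rows:
        temp  temp_x5
sensor               
s2        94      470
s6        65      325
s5        46      230
s3        39      195
filter rows where temp_x5 > 195:
        temp  temp_x5
sensor               
s2        94      470
s6        65      325
s5        46      230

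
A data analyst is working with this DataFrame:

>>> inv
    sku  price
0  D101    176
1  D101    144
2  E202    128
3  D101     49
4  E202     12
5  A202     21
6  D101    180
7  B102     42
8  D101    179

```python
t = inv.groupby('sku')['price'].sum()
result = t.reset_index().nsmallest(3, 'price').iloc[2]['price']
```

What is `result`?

140

group by sku, sum of price:
sku
A202     21
B102     42
D101    728
E202    140
Name: price, dtype: int64
reset_index():
    sku  price
0  A202     21
1  B102     42
2  D101    728
3  E202    140
take 3 rows with smallest price:
    sku  price
0  A202     21
1  B102     42
3  E202    140
value at position 2, column 'price' → 140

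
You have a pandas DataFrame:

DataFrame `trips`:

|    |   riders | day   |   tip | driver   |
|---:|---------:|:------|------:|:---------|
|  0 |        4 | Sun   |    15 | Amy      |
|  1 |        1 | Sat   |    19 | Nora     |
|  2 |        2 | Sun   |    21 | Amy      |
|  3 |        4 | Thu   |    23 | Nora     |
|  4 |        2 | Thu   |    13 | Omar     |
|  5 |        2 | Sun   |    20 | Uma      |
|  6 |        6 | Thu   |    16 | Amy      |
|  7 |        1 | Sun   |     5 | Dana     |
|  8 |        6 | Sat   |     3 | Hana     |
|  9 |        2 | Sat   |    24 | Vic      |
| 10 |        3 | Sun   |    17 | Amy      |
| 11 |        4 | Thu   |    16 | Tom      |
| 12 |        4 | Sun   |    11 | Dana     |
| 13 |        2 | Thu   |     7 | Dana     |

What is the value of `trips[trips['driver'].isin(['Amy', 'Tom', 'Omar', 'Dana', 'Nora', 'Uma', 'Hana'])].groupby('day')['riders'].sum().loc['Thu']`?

filter rows where driver in ['Amy', 'Tom', 'Omar', 'Dana', 'Nora', 'Uma', 'Hana']:
    riders  day  tip driver
0        4  Sun   15    Amy
1        1  Sat   19   Nora
2        2  Sun   21    Amy
3        4  Thu   23   Nora
4        2  Thu   13   Omar
5        2  Sun   20    Uma
6        6  Thu   16    Amy
7        1  Sun    5   Dana
8        6  Sat    3   Hana
10       3  Sun   17    Amy
11       4  Thu   16    Tom
12       4  Sun   11   Dana
13       2  Thu    7   Dana
group by day, sum of riders:
day
Sat     7
Sun    16
Thu    18
Name: riders, dtype: int64

18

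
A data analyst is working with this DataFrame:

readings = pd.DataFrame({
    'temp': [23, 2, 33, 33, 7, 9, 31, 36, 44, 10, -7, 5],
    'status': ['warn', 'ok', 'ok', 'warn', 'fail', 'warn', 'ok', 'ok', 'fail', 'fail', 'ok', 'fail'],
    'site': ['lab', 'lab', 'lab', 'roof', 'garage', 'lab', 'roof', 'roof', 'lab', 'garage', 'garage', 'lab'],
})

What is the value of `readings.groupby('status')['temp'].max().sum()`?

113

group by status, max of temp:
status
fail    44
ok      36
warn    33
Name: temp, dtype: int64
Then the sum of the resulting series: 113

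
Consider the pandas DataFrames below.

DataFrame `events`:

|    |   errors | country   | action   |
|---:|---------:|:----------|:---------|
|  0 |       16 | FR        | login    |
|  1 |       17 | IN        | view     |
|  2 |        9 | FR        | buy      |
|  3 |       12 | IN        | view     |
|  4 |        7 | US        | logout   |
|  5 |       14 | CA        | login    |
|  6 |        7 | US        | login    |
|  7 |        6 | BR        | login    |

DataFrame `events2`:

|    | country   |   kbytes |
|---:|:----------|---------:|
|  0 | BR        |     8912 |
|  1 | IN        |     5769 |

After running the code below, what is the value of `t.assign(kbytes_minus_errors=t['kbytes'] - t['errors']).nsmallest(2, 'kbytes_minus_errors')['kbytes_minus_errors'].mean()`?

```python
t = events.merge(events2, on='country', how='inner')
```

5754.5

merge on 'country' (how='inner') → 3 rows:
   errors country action  kbytes
0      17      IN   view    5769
1      12      IN   view    5769
2       6      BR  login    8912
add column kbytes_minus_errors = t['kbytes'] - t['errors']:
   errors country action  kbytes  kbytes_minus_errors
0      17      IN   view    5769                 5752
1      12      IN   view    5769                 5757
2       6      BR  login    8912                 8906
take 2 rows with smallest kbytes_minus_errors:
   errors country action  kbytes  kbytes_minus_errors
0      17      IN   view    5769                 5752
1      12      IN   view    5769                 5757
So mean() = 5754.5.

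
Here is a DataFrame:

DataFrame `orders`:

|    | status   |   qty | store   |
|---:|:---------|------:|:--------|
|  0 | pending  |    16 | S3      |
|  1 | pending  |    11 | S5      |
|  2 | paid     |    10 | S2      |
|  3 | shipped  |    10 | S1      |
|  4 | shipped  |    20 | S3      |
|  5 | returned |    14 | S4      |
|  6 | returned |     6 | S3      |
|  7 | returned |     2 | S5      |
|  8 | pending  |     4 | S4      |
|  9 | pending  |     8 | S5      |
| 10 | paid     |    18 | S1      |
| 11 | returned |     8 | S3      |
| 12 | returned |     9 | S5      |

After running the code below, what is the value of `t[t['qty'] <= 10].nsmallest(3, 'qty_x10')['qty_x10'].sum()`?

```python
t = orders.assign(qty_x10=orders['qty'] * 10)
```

120

add column qty_x10 = orders['qty'] * 10:
      status  qty store  qty_x10
0    pending   16    S3      160
1    pending   11    S5      110
2       paid   10    S2      100
3    shipped   10    S1      100
4    shipped   20    S3      200
5   returned   14    S4      140
6   returned    6    S3       60
7   returned    2    S5       20
8    pending    4    S4       40
9    pending    8    S5       80
10      paid   18    S1      180
11  returned    8    S3       80
12  returned    9    S5       90
filter rows where qty <= 10:
      status  qty store  qty_x10
2       paid   10    S2      100
3    shipped   10    S1      100
6   returned    6    S3       60
7   returned    2    S5       20
8    pending    4    S4       40
9    pending    8    S5       80
11  returned    8    S3       80
12  returned    9    S5       90
take 3 rows with smallest qty_x10:
     status  qty store  qty_x10
7  returned    2    S5       20
8   pending    4    S4       40
6  returned    6    S3       60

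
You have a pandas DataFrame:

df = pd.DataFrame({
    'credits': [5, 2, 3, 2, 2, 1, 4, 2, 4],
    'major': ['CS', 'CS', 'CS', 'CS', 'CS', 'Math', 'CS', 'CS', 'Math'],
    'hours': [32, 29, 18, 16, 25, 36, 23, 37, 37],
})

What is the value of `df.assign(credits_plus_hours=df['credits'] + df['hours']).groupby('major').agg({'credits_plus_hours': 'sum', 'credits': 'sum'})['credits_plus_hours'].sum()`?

add column credits_plus_hours = df['credits'] + df['hours']:
   credits major  hours  credits_plus_hours
0        5    CS     32                  37
1        2    CS     29                  31
2        3    CS     18                  21
3        2    CS     16                  18
4        2    CS     25                  27
5        1  Math     36                  37
6        4    CS     23                  27
7        2    CS     37                  39
8        4  Math     37                  41
group by major: sum(credits_plus_hours), sum(credits):
       credits_plus_hours  credits
major                             
CS                    200       20
Math                   78        5
Reading off the sum of column 'credits_plus_hours', we get 278.

278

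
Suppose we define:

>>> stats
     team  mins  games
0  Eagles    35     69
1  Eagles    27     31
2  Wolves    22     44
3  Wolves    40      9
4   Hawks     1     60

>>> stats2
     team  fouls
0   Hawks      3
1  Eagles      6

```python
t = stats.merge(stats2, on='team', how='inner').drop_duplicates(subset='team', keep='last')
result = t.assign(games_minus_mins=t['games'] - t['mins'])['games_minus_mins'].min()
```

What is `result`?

4

merge on 'team' (how='inner') → 3 rows:
     team  mins  games  fouls
0  Eagles    35     69      6
1  Eagles    27     31      6
2   Hawks     1     60      3
drop duplicate team (keep=last):
     team  mins  games  fouls
1  Eagles    27     31      6
2   Hawks     1     60      3
add column games_minus_mins = t['games'] - t['mins']:
     team  mins  games  fouls  games_minus_mins
1  Eagles    27     31      6                 4
2   Hawks     1     60      3                59
The min of column 'games_minus_mins' is 4.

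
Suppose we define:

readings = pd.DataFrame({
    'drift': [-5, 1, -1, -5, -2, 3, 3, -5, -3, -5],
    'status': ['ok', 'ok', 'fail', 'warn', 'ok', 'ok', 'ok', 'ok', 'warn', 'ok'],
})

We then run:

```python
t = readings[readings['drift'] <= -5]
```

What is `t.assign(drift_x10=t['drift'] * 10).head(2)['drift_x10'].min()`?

filter rows where drift <= -5:
   drift status
0     -5     ok
3     -5   warn
7     -5     ok
9     -5     ok
add column drift_x10 = t['drift'] * 10:
   drift status  drift_x10
0     -5     ok        -50
3     -5   warn        -50
7     -5     ok        -50
9     -5     ok        -50
take first 2 rows:
   drift status  drift_x10
0     -5     ok        -50
3     -5   warn        -50

-50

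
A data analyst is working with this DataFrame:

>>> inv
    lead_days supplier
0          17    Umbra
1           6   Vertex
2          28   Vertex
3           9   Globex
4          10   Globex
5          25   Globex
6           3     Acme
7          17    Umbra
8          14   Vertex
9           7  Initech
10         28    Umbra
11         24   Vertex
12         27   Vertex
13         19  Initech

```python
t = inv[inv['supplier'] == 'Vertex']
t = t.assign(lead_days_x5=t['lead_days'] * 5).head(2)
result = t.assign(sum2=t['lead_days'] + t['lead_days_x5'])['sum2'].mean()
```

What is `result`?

filter rows where supplier == 'Vertex':
    lead_days supplier
1           6   Vertex
2          28   Vertex
8          14   Vertex
11         24   Vertex
12         27   Vertex
add column lead_days_x5 = t['lead_days'] * 5:
    lead_days supplier  lead_days_x5
1           6   Vertex            30
2          28   Vertex           140
8          14   Vertex            70
11         24   Vertex           120
12         27   Vertex           135
take first 2 rows:
   lead_days supplier  lead_days_x5
1          6   Vertex            30
2         28   Vertex           140
add column sum2 = t['lead_days'] + t['lead_days_x5']:
   lead_days supplier  lead_days_x5  sum2
1          6   Vertex            30    36
2         28   Vertex           140   168
The mean of column 'sum2' is 102.0.

102.0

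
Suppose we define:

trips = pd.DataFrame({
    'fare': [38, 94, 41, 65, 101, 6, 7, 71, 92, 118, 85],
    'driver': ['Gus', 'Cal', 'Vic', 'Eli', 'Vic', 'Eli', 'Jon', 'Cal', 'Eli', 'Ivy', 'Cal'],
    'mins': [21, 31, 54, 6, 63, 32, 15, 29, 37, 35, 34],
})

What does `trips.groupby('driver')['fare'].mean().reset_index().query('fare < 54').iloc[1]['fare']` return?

7.0

group by driver, mean of fare:
driver
Cal     83.333333
Eli     54.333333
Gus     38.000000
Ivy    118.000000
Jon      7.000000
Vic     71.000000
Name: fare, dtype: float64
reset_index():
  driver        fare
0    Cal   83.333333
1    Eli   54.333333
2    Gus   38.000000
3    Ivy  118.000000
4    Jon    7.000000
5    Vic   71.000000
filter rows where fare < 54:
  driver  fare
2    Gus  38.0
4    Jon   7.0
So iloc[1]['fare'] = 7.0.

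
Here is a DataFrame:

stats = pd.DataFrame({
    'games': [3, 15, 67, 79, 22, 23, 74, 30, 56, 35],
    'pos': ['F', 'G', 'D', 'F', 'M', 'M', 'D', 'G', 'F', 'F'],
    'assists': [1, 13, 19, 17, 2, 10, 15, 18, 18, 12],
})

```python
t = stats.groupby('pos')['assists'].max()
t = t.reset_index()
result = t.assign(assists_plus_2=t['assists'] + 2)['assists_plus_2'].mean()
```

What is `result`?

group by pos, max of assists:
pos
D    19
F    18
G    18
M    10
Name: assists, dtype: int64
reset_index():
  pos  assists
0   D       19
1   F       18
2   G       18
3   M       10
add column assists_plus_2 = t['assists'] + 2:
  pos  assists  assists_plus_2
0   D       19              21
1   F       18              20
2   G       18              20
3   M       10              12

18.25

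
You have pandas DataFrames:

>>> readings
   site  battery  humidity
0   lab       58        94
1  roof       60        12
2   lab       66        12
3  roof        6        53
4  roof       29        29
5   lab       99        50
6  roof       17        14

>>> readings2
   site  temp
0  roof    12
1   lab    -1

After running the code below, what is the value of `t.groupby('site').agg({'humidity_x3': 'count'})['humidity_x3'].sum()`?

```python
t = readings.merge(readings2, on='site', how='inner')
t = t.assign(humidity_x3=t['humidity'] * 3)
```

7

merge on 'site' (how='inner') → 7 rows:
   site  battery  humidity  temp
0   lab       58        94    -1
1  roof       60        12    12
2   lab       66        12    -1
3  roof        6        53    12
4  roof       29        29    12
5   lab       99        50    -1
6  roof       17        14    12
add column humidity_x3 = t['humidity'] * 3:
   site  battery  humidity  temp  humidity_x3
0   lab       58        94    -1          282
1  roof       60        12    12           36
2   lab       66        12    -1           36
3  roof        6        53    12          159
4  roof       29        29    12           87
5   lab       99        50    -1          150
6  roof       17        14    12           42
group by site, count of humidity_x3:
      humidity_x3
site             
lab             3
roof            4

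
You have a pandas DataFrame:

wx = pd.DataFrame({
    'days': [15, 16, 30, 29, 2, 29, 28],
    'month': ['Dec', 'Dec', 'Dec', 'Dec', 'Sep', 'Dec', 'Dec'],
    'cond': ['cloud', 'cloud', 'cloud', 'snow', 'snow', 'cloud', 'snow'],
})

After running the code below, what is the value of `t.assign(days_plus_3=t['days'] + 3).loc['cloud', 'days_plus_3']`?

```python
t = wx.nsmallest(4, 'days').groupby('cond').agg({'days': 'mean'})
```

take 4 rows with smallest days:
   days month   cond
4     2   Sep   snow
0    15   Dec  cloud
1    16   Dec  cloud
6    28   Dec   snow
group by cond, mean of days:
       days
cond       
cloud  15.5
snow   15.0
add column days_plus_3 = t['days'] + 3:
       days  days_plus_3
cond                    
cloud  15.5         18.5
snow   15.0         18.0
Finally, value at row 'cloud', column 'days_plus_3' = 18.5.

18.5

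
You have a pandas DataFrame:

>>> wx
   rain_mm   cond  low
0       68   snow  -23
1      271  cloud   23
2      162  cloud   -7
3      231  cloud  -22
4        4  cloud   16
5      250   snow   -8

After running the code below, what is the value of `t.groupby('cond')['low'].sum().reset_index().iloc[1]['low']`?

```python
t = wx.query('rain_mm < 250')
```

filter rows where rain_mm < 250:
   rain_mm   cond  low
0       68   snow  -23
2      162  cloud   -7
3      231  cloud  -22
4        4  cloud   16
group by cond, sum of low:
cond
cloud   -13
snow    -23
Name: low, dtype: int64
reset_index():
    cond  low
0  cloud  -13
1   snow  -23

-23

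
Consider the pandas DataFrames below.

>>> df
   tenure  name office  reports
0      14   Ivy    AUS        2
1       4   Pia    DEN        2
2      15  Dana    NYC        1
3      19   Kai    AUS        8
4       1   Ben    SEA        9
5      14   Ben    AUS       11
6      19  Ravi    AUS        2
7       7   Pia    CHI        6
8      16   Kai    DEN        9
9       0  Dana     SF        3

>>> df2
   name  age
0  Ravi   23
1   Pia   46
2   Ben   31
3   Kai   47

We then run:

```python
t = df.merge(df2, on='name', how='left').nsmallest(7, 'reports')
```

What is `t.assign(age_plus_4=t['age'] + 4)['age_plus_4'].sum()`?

178.0

merge on 'name' (how='left') → 10 rows:
   tenure  name office  reports   age
0      14   Ivy    AUS        2   NaN
1       4   Pia    DEN        2  46.0
2      15  Dana    NYC        1   NaN
3      19   Kai    AUS        8  47.0
4       1   Ben    SEA        9  31.0
5      14   Ben    AUS       11  31.0
6      19  Ravi    AUS        2  23.0
7       7   Pia    CHI        6  46.0
8      16   Kai    DEN        9  47.0
9       0  Dana     SF        3   NaN
take 7 rows with smallest reports:
   tenure  name office  reports   age
2      15  Dana    NYC        1   NaN
0      14   Ivy    AUS        2   NaN
1       4   Pia    DEN        2  46.0
6      19  Ravi    AUS        2  23.0
9       0  Dana     SF        3   NaN
7       7   Pia    CHI        6  46.0
3      19   Kai    AUS        8  47.0
add column age_plus_4 = t['age'] + 4:
   tenure  name office  reports   age  age_plus_4
2      15  Dana    NYC        1   NaN         NaN
0      14   Ivy    AUS        2   NaN         NaN
1       4   Pia    DEN        2  46.0        50.0
6      19  Ravi    AUS        2  23.0        27.0
9       0  Dana     SF        3   NaN         NaN
7       7   Pia    CHI        6  46.0        50.0
3      19   Kai    AUS        8  47.0        51.0
So sum() = 178.0.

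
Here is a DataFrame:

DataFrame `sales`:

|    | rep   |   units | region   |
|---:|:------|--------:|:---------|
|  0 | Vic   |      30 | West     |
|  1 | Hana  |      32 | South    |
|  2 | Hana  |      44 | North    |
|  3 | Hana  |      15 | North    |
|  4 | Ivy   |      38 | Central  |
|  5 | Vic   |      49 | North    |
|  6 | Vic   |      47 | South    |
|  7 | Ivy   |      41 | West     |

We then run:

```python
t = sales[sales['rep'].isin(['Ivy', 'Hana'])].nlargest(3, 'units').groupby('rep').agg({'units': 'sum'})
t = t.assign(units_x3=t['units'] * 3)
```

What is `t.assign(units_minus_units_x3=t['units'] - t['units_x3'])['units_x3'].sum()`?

369

filter rows where rep in ['Ivy', 'Hana']:
    rep  units   region
1  Hana     32    South
2  Hana     44    North
3  Hana     15    North
4   Ivy     38  Central
7   Ivy     41     West
take 3 rows with largest units:
    rep  units   region
2  Hana     44    North
7   Ivy     41     West
4   Ivy     38  Central
group by rep, sum of units:
      units
rep        
Hana     44
Ivy      79
add column units_x3 = t['units'] * 3:
      units  units_x3
rep                  
Hana     44       132
Ivy      79       237
add column units_minus_units_x3 = t['units'] - t['units_x3']:
      units  units_x3  units_minus_units_x3
rep                                        
Hana     44       132                   -88
Ivy      79       237                  -158
Reading off the sum of column 'units_x3', we get 369.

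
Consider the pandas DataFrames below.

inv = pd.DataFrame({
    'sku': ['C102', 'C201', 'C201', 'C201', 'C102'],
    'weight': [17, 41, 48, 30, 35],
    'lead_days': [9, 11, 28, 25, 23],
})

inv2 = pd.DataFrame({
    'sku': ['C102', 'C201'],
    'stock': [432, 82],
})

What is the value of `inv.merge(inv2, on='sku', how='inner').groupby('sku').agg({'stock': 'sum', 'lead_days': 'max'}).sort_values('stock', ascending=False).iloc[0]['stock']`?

864

merge on 'sku' (how='inner') → 5 rows:
    sku  weight  lead_days  stock
0  C102      17          9    432
1  C201      41         11     82
2  C201      48         28     82
3  C201      30         25     82
4  C102      35         23    432
group by sku: sum(stock), max(lead_days):
      stock  lead_days
sku                   
C102    864         23
C201    246         28
sort by stock descending:
      stock  lead_days
sku                   
C102    864         23
C201    246         28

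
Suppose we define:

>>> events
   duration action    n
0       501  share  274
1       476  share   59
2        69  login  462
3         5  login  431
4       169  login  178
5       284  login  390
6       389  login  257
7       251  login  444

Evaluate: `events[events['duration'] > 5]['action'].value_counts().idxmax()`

filter rows where duration > 5:
   duration action    n
0       501  share  274
1       476  share   59
2        69  login  462
4       169  login  178
5       284  login  390
6       389  login  257
7       251  login  444
value_counts of action:
action
login    5
share    2
Name: count, dtype: int64

login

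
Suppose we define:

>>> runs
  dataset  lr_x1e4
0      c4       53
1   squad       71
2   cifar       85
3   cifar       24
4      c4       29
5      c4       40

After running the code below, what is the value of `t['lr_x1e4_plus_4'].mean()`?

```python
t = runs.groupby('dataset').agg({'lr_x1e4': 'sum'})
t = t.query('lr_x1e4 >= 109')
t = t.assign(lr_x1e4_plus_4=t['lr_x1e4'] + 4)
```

group by dataset, sum of lr_x1e4:
         lr_x1e4
dataset         
c4           122
cifar        109
squad         71
filter rows where lr_x1e4 >= 109:
         lr_x1e4
dataset         
c4           122
cifar        109
add column lr_x1e4_plus_4 = t['lr_x1e4'] + 4:
         lr_x1e4  lr_x1e4_plus_4
dataset                         
c4           122             126
cifar        109             113
Finally, mean of column 'lr_x1e4_plus_4' = 119.5.

119.5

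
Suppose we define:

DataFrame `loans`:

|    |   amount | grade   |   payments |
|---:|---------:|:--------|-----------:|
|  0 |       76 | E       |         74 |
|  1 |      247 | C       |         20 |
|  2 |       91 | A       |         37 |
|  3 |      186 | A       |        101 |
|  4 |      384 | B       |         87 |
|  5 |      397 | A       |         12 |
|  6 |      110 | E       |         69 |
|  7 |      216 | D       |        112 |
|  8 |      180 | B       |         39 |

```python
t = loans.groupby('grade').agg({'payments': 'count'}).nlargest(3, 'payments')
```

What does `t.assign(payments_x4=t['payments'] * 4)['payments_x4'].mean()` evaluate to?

group by grade, count of payments:
       payments
grade          
A             3
B             2
C             1
D             1
E             2
take 3 rows with largest payments:
       payments
grade          
A             3
B             2
E             2
add column payments_x4 = t['payments'] * 4:
       payments  payments_x4
grade                       
A             3           12
B             2            8
E             2            8

9.33333333333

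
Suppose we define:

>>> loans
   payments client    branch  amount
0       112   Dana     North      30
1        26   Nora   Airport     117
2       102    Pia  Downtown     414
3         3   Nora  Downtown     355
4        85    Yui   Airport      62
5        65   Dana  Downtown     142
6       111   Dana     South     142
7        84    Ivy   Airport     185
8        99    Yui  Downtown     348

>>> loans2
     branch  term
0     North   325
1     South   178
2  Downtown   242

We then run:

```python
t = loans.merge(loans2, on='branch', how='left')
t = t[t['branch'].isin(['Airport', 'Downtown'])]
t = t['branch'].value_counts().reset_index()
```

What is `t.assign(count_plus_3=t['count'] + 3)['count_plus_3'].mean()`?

merge on 'branch' (how='left') → 9 rows:
   payments client    branch  amount   term
0       112   Dana     North      30  325.0
1        26   Nora   Airport     117    NaN
2       102    Pia  Downtown     414  242.0
3         3   Nora  Downtown     355  242.0
4        85    Yui   Airport      62    NaN
5        65   Dana  Downtown     142  242.0
6       111   Dana     South     142  178.0
7        84    Ivy   Airport     185    NaN
8        99    Yui  Downtown     348  242.0
filter rows where branch in ['Airport', 'Downtown']:
   payments client    branch  amount   term
1        26   Nora   Airport     117    NaN
2       102    Pia  Downtown     414  242.0
3         3   Nora  Downtown     355  242.0
4        85    Yui   Airport      62    NaN
5        65   Dana  Downtown     142  242.0
7        84    Ivy   Airport     185    NaN
8        99    Yui  Downtown     348  242.0
value_counts of branch:
branch
Downtown    4
Airport     3
Name: count, dtype: int64
reset_index():
     branch  count
0  Downtown      4
1   Airport      3
add column count_plus_3 = t['count'] + 3:
     branch  count  count_plus_3
0  Downtown      4             7
1   Airport      3             6
Hence 6.5.

6.5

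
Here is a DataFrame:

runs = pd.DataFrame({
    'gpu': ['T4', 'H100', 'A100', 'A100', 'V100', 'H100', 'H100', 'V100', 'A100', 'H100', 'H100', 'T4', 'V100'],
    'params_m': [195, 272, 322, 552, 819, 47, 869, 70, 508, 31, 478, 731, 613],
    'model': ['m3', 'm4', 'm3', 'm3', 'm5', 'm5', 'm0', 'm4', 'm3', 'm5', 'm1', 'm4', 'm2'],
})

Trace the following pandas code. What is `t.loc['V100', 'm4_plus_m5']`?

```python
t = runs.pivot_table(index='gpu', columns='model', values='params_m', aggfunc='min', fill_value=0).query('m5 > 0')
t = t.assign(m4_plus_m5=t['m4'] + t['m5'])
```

pivot: rows=gpu, cols=model, min(params_m):
model   m0   m1   m2   m3   m4   m5
gpu                                
A100     0    0    0  322    0    0
H100   869  478    0    0  272   31
T4       0    0    0  195  731    0
V100     0    0  613    0   70  819
filter rows where m5 > 0:
model   m0   m1   m2  m3   m4   m5
gpu                               
H100   869  478    0   0  272   31
V100     0    0  613   0   70  819
add column m4_plus_m5 = t['m4'] + t['m5']:
model   m0   m1   m2  m3   m4   m5  m4_plus_m5
gpu                                           
H100   869  478    0   0  272   31         303
V100     0    0  613   0   70  819         889

889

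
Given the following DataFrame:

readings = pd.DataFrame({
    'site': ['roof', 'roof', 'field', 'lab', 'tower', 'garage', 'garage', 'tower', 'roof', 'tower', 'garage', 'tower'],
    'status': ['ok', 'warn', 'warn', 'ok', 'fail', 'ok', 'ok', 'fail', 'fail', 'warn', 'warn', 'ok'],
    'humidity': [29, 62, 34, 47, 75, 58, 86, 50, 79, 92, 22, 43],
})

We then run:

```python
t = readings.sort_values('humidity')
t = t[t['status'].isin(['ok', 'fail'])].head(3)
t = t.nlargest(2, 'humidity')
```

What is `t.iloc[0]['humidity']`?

47

sort by humidity:
      site status  humidity
10  garage   warn        22
0     roof     ok        29
2    field   warn        34
11   tower     ok        43
3      lab     ok        47
7    tower   fail        50
5   garage     ok        58
1     roof   warn        62
4    tower   fail        75
8     roof   fail        79
6   garage     ok        86
9    tower   warn        92
filter rows where status in ['ok', 'fail']:
      site status  humidity
0     roof     ok        29
11   tower     ok        43
3      lab     ok        47
7    tower   fail        50
5   garage     ok        58
4    tower   fail        75
8     roof   fail        79
6   garage     ok        86
take first 3 rows:
     site status  humidity
0    roof     ok        29
11  tower     ok        43
3     lab     ok        47
take 2 rows with largest humidity:
     site status  humidity
3     lab     ok        47
11  tower     ok        43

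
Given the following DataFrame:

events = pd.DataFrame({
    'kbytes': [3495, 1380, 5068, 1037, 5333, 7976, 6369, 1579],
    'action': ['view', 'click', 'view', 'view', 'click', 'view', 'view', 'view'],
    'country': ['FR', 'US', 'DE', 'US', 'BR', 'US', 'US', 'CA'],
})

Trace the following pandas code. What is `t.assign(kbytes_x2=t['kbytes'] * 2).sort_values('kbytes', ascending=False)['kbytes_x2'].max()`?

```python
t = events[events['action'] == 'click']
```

10666

filter rows where action == 'click':
   kbytes action country
1    1380  click      US
4    5333  click      BR
add column kbytes_x2 = t['kbytes'] * 2:
   kbytes action country  kbytes_x2
1    1380  click      US       2760
4    5333  click      BR      10666
sort by kbytes descending:
   kbytes action country  kbytes_x2
4    5333  click      BR      10666
1    1380  click      US       2760
The max of column 'kbytes_x2' is 10666.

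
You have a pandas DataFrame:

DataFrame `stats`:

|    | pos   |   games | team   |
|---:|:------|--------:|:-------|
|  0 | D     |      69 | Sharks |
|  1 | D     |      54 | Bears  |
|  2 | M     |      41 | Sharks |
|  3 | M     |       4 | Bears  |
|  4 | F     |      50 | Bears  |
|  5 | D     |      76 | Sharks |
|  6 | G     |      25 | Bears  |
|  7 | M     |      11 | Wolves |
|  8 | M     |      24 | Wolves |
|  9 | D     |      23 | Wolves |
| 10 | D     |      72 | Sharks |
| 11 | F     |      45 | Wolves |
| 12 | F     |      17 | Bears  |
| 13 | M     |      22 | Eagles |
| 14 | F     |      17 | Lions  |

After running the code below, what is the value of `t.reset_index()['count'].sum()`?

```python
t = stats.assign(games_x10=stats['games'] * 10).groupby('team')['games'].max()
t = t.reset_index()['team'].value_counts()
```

5

add column games_x10 = stats['games'] * 10:
   pos  games    team  games_x10
0    D     69  Sharks        690
1    D     54   Bears        540
2    M     41  Sharks        410
3    M      4   Bears         40
4    F     50   Bears        500
5    D     76  Sharks        760
6    G     25   Bears        250
7    M     11  Wolves        110
8    M     24  Wolves        240
9    D     23  Wolves        230
10   D     72  Sharks        720
11   F     45  Wolves        450
12   F     17   Bears        170
13   M     22  Eagles        220
14   F     17   Lions        170
group by team, max of games:
team
Bears     54
Eagles    22
Lions     17
Sharks    76
Wolves    45
Name: games, dtype: int64
reset_index():
     team  games
0   Bears     54
1  Eagles     22
2   Lions     17
3  Sharks     76
4  Wolves     45
value_counts of team:
team
Bears     1
Eagles    1
Lions     1
Sharks    1
Wolves    1
Name: count, dtype: int64
reset_index():
     team  count
0   Bears      1
1  Eagles      1
2   Lions      1
3  Sharks      1
4  Wolves      1
Then the sum of column 'count': 5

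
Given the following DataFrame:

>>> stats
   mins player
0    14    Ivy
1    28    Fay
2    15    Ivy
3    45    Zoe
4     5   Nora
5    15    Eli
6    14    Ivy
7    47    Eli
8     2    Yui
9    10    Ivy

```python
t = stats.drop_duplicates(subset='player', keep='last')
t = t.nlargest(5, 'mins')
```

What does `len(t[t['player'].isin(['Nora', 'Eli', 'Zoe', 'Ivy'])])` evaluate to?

drop duplicate player (keep=last):
   mins player
1    28    Fay
3    45    Zoe
4     5   Nora
7    47    Eli
8     2    Yui
9    10    Ivy
take 5 rows with largest mins:
   mins player
7    47    Eli
3    45    Zoe
1    28    Fay
9    10    Ivy
4     5   Nora
filter rows where player in ['Nora', 'Eli', 'Zoe', 'Ivy']:
   mins player
7    47    Eli
3    45    Zoe
9    10    Ivy
4     5   Nora
Finally, number of rows = 4.

4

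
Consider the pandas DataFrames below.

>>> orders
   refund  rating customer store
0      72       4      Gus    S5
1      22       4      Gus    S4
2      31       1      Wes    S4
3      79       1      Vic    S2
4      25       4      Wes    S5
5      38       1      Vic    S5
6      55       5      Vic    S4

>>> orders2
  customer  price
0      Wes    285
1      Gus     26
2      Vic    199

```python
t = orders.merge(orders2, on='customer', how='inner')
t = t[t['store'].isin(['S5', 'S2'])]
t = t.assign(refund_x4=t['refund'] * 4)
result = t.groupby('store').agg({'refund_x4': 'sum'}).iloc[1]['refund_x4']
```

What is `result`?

540

merge on 'customer' (how='inner') → 7 rows:
   refund  rating customer store  price
0      72       4      Gus    S5     26
1      22       4      Gus    S4     26
2      31       1      Wes    S4    285
3      79       1      Vic    S2    199
4      25       4      Wes    S5    285
5      38       1      Vic    S5    199
6      55       5      Vic    S4    199
filter rows where store in ['S5', 'S2']:
   refund  rating customer store  price
0      72       4      Gus    S5     26
3      79       1      Vic    S2    199
4      25       4      Wes    S5    285
5      38       1      Vic    S5    199
add column refund_x4 = t['refund'] * 4:
   refund  rating customer store  price  refund_x4
0      72       4      Gus    S5     26        288
3      79       1      Vic    S2    199        316
4      25       4      Wes    S5    285        100
5      38       1      Vic    S5    199        152
group by store, sum of refund_x4:
       refund_x4
store           
S2           316
S5           540
Finally, value at position 1, column 'refund_x4' = 540.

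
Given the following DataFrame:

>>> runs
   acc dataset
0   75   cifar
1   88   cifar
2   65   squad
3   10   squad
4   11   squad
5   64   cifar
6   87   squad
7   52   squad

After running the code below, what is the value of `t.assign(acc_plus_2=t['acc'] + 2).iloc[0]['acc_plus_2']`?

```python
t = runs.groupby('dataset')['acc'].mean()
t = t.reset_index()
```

77.6666666667

group by dataset, mean of acc:
dataset
cifar    75.666667
squad    45.000000
Name: acc, dtype: float64
reset_index():
  dataset        acc
0   cifar  75.666667
1   squad  45.000000
add column acc_plus_2 = t['acc'] + 2:
  dataset        acc  acc_plus_2
0   cifar  75.666667   77.666667
1   squad  45.000000   47.000000
Hence 77.6666666667.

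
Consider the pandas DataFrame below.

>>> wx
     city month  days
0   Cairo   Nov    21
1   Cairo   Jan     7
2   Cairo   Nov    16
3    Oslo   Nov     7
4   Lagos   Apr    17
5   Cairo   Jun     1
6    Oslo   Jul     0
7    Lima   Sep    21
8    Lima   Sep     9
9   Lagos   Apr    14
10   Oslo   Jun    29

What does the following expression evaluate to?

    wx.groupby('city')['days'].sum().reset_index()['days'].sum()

group by city, sum of days:
city
Cairo    45
Lagos    31
Lima     30
Oslo     36
Name: days, dtype: int64
reset_index():
    city  days
0  Cairo    45
1  Lagos    31
2   Lima    30
3   Oslo    36
Finally, sum of column 'days' = 142.

142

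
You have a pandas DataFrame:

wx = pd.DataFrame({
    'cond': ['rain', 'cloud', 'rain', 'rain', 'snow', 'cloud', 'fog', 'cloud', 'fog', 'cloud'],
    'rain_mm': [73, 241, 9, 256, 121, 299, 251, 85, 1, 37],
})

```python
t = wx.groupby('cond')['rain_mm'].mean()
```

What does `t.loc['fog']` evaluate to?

126.0

group by cond, mean of rain_mm:
cond
cloud    165.500000
fog      126.000000
rain     112.666667
snow     121.000000
Name: rain_mm, dtype: float64
Then the value at index 'fog': 126.0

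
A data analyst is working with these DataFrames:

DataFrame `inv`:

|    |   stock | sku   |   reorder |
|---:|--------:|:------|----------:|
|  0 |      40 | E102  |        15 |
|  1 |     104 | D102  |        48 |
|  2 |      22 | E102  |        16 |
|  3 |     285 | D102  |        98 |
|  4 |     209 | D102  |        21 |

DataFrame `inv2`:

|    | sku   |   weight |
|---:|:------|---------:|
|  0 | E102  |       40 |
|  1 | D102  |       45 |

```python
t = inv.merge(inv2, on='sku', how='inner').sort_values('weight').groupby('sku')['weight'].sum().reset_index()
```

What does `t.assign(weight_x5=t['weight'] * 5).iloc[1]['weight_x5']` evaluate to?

400

merge on 'sku' (how='inner') → 5 rows:
   stock   sku  reorder  weight
0     40  E102       15      40
1    104  D102       48      45
2     22  E102       16      40
3    285  D102       98      45
4    209  D102       21      45
sort by weight:
   stock   sku  reorder  weight
0     40  E102       15      40
2     22  E102       16      40
1    104  D102       48      45
3    285  D102       98      45
4    209  D102       21      45
group by sku, sum of weight:
sku
D102    135
E102     80
Name: weight, dtype: int64
reset_index():
    sku  weight
0  D102     135
1  E102      80
add column weight_x5 = t['weight'] * 5:
    sku  weight  weight_x5
0  D102     135        675
1  E102      80        400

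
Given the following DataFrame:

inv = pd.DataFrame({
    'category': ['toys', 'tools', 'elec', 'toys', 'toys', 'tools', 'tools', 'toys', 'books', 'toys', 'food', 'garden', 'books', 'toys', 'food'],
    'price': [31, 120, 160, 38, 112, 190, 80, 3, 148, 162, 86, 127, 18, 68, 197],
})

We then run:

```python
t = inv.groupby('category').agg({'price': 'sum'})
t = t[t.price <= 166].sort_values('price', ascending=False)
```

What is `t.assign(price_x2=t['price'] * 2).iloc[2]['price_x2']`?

254

group by category, sum of price:
          price
category       
books       166
elec        160
food        283
garden      127
tools       390
toys        414
filter rows where price <= 166:
          price
category       
books       166
elec        160
garden      127
sort by price descending:
          price
category       
books       166
elec        160
garden      127
add column price_x2 = t['price'] * 2:
          price  price_x2
category                 
books       166       332
elec        160       320
garden      127       254
Finally, value at position 2, column 'price_x2' = 254.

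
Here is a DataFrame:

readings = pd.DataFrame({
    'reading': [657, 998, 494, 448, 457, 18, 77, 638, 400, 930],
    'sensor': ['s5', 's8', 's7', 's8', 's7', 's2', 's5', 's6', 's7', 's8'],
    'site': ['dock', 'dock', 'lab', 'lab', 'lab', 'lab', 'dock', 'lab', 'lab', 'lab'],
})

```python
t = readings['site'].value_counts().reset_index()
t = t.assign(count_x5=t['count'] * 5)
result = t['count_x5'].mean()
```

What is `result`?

25.0

value_counts of site:
site
lab     7
dock    3
Name: count, dtype: int64
reset_index():
   site  count
0   lab      7
1  dock      3
add column count_x5 = t['count'] * 5:
   site  count  count_x5
0   lab      7        35
1  dock      3        15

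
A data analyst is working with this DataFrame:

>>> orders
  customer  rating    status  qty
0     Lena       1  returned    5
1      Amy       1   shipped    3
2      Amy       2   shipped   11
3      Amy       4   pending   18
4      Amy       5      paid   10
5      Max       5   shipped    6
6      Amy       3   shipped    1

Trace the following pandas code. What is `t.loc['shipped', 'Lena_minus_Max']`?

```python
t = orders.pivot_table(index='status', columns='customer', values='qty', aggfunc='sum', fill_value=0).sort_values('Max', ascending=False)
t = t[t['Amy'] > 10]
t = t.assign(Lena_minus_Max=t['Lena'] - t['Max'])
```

-6

pivot: rows=status, cols=customer, sum(qty):
customer  Amy  Lena  Max
status                  
paid       10     0    0
pending    18     0    0
returned    0     5    0
shipped    15     0    6
sort by Max descending:
customer  Amy  Lena  Max
status                  
shipped    15     0    6
paid       10     0    0
pending    18     0    0
returned    0     5    0
filter rows where Amy > 10:
customer  Amy  Lena  Max
status                  
shipped    15     0    6
pending    18     0    0
add column Lena_minus_Max = t['Lena'] - t['Max']:
customer  Amy  Lena  Max  Lena_minus_Max
status                                  
shipped    15     0    6              -6
pending    18     0    0               0
The value at row 'shipped', column 'Lena_minus_Max' is -6.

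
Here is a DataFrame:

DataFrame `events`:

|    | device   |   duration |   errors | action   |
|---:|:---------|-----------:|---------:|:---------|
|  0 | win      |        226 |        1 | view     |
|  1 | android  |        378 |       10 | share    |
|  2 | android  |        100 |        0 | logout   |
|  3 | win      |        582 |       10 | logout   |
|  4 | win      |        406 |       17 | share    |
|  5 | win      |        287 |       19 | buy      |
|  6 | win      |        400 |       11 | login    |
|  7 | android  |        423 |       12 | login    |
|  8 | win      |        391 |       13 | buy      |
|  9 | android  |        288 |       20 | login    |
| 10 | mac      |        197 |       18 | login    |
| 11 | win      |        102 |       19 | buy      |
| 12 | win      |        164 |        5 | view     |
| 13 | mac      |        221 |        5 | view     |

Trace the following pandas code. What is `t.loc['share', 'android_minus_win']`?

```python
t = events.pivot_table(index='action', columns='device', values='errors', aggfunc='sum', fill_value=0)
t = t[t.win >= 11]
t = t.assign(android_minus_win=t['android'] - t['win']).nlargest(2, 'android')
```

pivot: rows=action, cols=device, sum(errors):
device  android  mac  win
action                   
buy           0    0   51
login        32   18   11
logout        0    0   10
share        10    0   17
view          0    5    6
filter rows where win >= 11:
device  android  mac  win
action                   
buy           0    0   51
login        32   18   11
share        10    0   17
add column android_minus_win = t['android'] - t['win']:
device  android  mac  win  android_minus_win
action                                      
buy           0    0   51                -51
login        32   18   11                 21
share        10    0   17                 -7
take 2 rows with largest android:
device  android  mac  win  android_minus_win
action                                      
login        32   18   11                 21
share        10    0   17                 -7
Reading off the value at row 'share', column 'android_minus_win', we get -7.

-7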